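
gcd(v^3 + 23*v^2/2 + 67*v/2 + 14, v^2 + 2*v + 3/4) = v + 1/2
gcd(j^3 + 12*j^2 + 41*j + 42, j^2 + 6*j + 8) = j + 2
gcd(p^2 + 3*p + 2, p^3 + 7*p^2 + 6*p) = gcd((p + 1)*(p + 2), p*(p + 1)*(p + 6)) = p + 1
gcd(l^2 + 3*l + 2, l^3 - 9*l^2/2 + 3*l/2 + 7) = l + 1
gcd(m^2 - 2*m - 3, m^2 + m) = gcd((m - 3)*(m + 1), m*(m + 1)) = m + 1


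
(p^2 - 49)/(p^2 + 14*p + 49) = (p - 7)/(p + 7)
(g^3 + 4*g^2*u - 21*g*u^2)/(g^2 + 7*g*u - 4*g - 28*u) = g*(g - 3*u)/(g - 4)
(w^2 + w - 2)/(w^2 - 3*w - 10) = (w - 1)/(w - 5)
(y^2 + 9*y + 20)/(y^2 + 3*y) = (y^2 + 9*y + 20)/(y*(y + 3))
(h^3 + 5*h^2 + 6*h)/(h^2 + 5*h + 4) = h*(h^2 + 5*h + 6)/(h^2 + 5*h + 4)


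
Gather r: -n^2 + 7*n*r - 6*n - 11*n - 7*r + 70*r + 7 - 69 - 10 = -n^2 - 17*n + r*(7*n + 63) - 72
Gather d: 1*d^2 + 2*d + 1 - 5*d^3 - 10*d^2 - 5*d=-5*d^3 - 9*d^2 - 3*d + 1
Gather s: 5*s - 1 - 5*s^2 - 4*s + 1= -5*s^2 + s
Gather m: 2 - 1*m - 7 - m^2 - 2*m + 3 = -m^2 - 3*m - 2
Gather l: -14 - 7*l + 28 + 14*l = 7*l + 14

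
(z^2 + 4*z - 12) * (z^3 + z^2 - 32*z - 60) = z^5 + 5*z^4 - 40*z^3 - 200*z^2 + 144*z + 720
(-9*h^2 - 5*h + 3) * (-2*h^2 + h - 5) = 18*h^4 + h^3 + 34*h^2 + 28*h - 15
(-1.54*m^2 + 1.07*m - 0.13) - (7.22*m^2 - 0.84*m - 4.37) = -8.76*m^2 + 1.91*m + 4.24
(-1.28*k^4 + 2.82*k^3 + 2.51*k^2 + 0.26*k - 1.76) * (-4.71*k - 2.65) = 6.0288*k^5 - 9.8902*k^4 - 19.2951*k^3 - 7.8761*k^2 + 7.6006*k + 4.664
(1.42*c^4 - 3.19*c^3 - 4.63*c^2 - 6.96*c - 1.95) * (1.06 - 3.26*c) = -4.6292*c^5 + 11.9046*c^4 + 11.7124*c^3 + 17.7818*c^2 - 1.0206*c - 2.067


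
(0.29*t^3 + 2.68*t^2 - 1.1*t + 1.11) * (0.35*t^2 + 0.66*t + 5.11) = 0.1015*t^5 + 1.1294*t^4 + 2.8657*t^3 + 13.3573*t^2 - 4.8884*t + 5.6721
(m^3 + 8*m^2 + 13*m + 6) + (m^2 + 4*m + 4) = m^3 + 9*m^2 + 17*m + 10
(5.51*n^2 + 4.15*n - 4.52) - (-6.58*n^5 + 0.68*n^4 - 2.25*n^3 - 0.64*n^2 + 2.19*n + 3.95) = 6.58*n^5 - 0.68*n^4 + 2.25*n^3 + 6.15*n^2 + 1.96*n - 8.47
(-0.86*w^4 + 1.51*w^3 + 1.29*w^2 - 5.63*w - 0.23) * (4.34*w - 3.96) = -3.7324*w^5 + 9.959*w^4 - 0.380999999999999*w^3 - 29.5426*w^2 + 21.2966*w + 0.9108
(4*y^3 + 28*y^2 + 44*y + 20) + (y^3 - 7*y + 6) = 5*y^3 + 28*y^2 + 37*y + 26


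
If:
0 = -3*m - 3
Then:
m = -1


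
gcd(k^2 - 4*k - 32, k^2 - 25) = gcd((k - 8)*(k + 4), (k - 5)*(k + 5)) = 1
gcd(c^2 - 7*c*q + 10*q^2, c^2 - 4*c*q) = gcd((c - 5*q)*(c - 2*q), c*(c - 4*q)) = 1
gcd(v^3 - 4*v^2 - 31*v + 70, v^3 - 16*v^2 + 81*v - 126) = v - 7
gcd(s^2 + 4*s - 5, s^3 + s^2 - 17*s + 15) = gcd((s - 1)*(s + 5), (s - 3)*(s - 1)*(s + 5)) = s^2 + 4*s - 5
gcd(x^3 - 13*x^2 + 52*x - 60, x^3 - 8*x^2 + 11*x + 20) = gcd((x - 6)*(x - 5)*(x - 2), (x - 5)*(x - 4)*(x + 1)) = x - 5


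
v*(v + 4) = v^2 + 4*v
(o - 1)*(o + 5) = o^2 + 4*o - 5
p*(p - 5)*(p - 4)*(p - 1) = p^4 - 10*p^3 + 29*p^2 - 20*p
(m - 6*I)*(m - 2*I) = m^2 - 8*I*m - 12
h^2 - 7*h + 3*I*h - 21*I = (h - 7)*(h + 3*I)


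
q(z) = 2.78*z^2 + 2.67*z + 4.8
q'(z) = 5.56*z + 2.67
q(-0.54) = 4.17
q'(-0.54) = -0.33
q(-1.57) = 7.46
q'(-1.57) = -6.06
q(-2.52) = 15.73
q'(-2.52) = -11.34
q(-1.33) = 6.17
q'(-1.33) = -4.72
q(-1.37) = 6.36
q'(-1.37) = -4.95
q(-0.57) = 4.18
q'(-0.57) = -0.50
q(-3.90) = 36.67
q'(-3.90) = -19.01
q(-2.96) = 21.25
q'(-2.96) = -13.79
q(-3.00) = 21.81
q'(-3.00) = -14.01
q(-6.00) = 88.86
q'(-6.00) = -30.69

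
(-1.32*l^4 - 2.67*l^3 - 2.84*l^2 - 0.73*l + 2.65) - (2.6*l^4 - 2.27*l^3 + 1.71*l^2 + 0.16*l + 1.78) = -3.92*l^4 - 0.4*l^3 - 4.55*l^2 - 0.89*l + 0.87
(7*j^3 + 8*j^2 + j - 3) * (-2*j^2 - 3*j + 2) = -14*j^5 - 37*j^4 - 12*j^3 + 19*j^2 + 11*j - 6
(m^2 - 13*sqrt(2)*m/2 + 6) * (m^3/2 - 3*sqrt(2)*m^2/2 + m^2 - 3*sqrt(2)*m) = m^5/2 - 19*sqrt(2)*m^4/4 + m^4 - 19*sqrt(2)*m^3/2 + 45*m^3/2 - 9*sqrt(2)*m^2 + 45*m^2 - 18*sqrt(2)*m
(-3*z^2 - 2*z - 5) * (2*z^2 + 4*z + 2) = -6*z^4 - 16*z^3 - 24*z^2 - 24*z - 10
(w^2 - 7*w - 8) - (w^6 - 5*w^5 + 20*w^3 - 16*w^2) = -w^6 + 5*w^5 - 20*w^3 + 17*w^2 - 7*w - 8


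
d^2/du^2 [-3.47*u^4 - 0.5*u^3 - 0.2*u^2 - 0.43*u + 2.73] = -41.64*u^2 - 3.0*u - 0.4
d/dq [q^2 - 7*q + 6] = 2*q - 7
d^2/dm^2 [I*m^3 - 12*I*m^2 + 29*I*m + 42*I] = 6*I*(m - 4)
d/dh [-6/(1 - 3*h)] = -18/(3*h - 1)^2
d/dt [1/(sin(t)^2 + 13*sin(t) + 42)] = -(2*sin(t) + 13)*cos(t)/(sin(t)^2 + 13*sin(t) + 42)^2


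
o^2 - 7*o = o*(o - 7)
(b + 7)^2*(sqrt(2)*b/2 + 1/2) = sqrt(2)*b^3/2 + b^2/2 + 7*sqrt(2)*b^2 + 7*b + 49*sqrt(2)*b/2 + 49/2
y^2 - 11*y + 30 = (y - 6)*(y - 5)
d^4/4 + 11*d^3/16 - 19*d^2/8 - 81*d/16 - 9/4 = (d/4 + 1)*(d - 3)*(d + 3/4)*(d + 1)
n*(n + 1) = n^2 + n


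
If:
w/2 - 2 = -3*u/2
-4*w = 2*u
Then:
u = 8/5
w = -4/5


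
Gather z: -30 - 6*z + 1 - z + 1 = -7*z - 28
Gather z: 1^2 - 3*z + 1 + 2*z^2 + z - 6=2*z^2 - 2*z - 4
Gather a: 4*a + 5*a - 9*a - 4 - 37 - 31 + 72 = 0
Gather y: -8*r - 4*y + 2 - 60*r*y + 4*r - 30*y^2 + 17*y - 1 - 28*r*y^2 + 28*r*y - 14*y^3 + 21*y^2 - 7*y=-4*r - 14*y^3 + y^2*(-28*r - 9) + y*(6 - 32*r) + 1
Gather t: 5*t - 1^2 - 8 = 5*t - 9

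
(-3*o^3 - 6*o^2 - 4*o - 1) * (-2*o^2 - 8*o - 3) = 6*o^5 + 36*o^4 + 65*o^3 + 52*o^2 + 20*o + 3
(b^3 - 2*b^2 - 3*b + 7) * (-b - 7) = -b^4 - 5*b^3 + 17*b^2 + 14*b - 49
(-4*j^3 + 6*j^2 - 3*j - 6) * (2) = -8*j^3 + 12*j^2 - 6*j - 12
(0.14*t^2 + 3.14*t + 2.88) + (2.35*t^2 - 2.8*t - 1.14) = 2.49*t^2 + 0.34*t + 1.74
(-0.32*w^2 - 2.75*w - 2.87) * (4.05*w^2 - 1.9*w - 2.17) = -1.296*w^4 - 10.5295*w^3 - 5.7041*w^2 + 11.4205*w + 6.2279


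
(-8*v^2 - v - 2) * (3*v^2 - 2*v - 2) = -24*v^4 + 13*v^3 + 12*v^2 + 6*v + 4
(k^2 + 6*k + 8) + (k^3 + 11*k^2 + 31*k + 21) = k^3 + 12*k^2 + 37*k + 29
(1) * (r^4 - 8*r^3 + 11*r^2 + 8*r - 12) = r^4 - 8*r^3 + 11*r^2 + 8*r - 12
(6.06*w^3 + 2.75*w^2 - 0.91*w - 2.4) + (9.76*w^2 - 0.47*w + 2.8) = 6.06*w^3 + 12.51*w^2 - 1.38*w + 0.4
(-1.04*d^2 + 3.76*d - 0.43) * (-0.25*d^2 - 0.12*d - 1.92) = 0.26*d^4 - 0.8152*d^3 + 1.6531*d^2 - 7.1676*d + 0.8256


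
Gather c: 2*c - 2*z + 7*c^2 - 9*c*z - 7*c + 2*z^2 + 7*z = 7*c^2 + c*(-9*z - 5) + 2*z^2 + 5*z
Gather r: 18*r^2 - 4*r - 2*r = 18*r^2 - 6*r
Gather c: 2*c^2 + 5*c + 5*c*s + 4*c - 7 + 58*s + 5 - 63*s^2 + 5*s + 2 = 2*c^2 + c*(5*s + 9) - 63*s^2 + 63*s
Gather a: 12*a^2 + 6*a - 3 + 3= 12*a^2 + 6*a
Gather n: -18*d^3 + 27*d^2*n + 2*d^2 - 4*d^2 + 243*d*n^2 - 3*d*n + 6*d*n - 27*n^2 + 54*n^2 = -18*d^3 - 2*d^2 + n^2*(243*d + 27) + n*(27*d^2 + 3*d)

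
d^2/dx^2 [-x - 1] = 0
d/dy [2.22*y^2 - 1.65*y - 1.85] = 4.44*y - 1.65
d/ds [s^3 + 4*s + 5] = 3*s^2 + 4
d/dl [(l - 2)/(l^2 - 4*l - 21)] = (l^2 - 4*l - 2*(l - 2)^2 - 21)/(-l^2 + 4*l + 21)^2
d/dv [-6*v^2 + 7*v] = 7 - 12*v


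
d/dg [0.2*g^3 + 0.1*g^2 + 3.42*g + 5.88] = 0.6*g^2 + 0.2*g + 3.42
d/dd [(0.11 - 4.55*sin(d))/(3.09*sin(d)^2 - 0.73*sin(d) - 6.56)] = (14.0595*sin(d)^2 - 0.6798*sin(d) + 29.9283)*cos(d)/(9.5481*sin(d)^4 - 4.5114*sin(d)^3 - 40.0079*sin(d)^2 + 9.5776*sin(d) + 43.0336)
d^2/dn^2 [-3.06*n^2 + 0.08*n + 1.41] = -6.12000000000000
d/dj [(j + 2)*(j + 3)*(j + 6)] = 3*j^2 + 22*j + 36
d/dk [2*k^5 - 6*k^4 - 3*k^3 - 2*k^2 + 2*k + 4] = 10*k^4 - 24*k^3 - 9*k^2 - 4*k + 2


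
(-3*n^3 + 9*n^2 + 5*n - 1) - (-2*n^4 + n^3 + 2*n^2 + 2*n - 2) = 2*n^4 - 4*n^3 + 7*n^2 + 3*n + 1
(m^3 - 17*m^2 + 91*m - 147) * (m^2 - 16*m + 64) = m^5 - 33*m^4 + 427*m^3 - 2691*m^2 + 8176*m - 9408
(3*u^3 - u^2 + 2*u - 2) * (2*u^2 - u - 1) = 6*u^5 - 5*u^4 + 2*u^3 - 5*u^2 + 2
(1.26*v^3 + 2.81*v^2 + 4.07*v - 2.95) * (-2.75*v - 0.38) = -3.465*v^4 - 8.2063*v^3 - 12.2603*v^2 + 6.5659*v + 1.121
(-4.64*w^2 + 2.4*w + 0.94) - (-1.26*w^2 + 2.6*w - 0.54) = -3.38*w^2 - 0.2*w + 1.48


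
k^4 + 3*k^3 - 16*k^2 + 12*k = k*(k - 2)*(k - 1)*(k + 6)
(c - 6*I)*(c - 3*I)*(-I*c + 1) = -I*c^3 - 8*c^2 + 9*I*c - 18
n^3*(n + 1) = n^4 + n^3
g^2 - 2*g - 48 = (g - 8)*(g + 6)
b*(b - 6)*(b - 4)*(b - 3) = b^4 - 13*b^3 + 54*b^2 - 72*b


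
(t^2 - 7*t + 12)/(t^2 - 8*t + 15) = (t - 4)/(t - 5)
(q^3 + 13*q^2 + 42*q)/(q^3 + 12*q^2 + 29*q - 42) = q/(q - 1)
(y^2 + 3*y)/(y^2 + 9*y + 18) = y/(y + 6)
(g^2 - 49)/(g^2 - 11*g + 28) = (g + 7)/(g - 4)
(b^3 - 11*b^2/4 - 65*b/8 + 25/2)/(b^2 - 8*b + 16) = (8*b^2 + 10*b - 25)/(8*(b - 4))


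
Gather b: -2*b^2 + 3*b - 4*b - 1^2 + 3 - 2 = -2*b^2 - b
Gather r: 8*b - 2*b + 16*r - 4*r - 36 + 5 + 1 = 6*b + 12*r - 30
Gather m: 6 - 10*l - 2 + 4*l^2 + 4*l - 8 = 4*l^2 - 6*l - 4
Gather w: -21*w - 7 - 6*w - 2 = -27*w - 9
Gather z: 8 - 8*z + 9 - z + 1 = 18 - 9*z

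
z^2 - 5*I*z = z*(z - 5*I)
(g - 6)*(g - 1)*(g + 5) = g^3 - 2*g^2 - 29*g + 30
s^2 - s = s*(s - 1)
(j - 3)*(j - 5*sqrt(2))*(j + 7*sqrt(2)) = j^3 - 3*j^2 + 2*sqrt(2)*j^2 - 70*j - 6*sqrt(2)*j + 210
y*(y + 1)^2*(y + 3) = y^4 + 5*y^3 + 7*y^2 + 3*y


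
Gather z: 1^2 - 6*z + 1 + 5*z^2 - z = 5*z^2 - 7*z + 2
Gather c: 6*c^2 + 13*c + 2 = 6*c^2 + 13*c + 2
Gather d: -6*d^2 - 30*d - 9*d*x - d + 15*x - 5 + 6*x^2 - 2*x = -6*d^2 + d*(-9*x - 31) + 6*x^2 + 13*x - 5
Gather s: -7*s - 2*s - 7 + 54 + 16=63 - 9*s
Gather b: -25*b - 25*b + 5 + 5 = 10 - 50*b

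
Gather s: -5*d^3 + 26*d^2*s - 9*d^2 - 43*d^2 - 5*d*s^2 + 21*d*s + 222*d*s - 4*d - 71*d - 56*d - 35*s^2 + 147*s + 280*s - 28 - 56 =-5*d^3 - 52*d^2 - 131*d + s^2*(-5*d - 35) + s*(26*d^2 + 243*d + 427) - 84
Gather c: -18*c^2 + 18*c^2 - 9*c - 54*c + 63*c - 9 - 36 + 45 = 0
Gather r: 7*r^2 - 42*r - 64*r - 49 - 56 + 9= 7*r^2 - 106*r - 96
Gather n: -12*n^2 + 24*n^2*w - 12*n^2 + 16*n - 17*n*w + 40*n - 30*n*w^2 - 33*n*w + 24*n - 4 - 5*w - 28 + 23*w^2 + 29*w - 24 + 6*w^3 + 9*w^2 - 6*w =n^2*(24*w - 24) + n*(-30*w^2 - 50*w + 80) + 6*w^3 + 32*w^2 + 18*w - 56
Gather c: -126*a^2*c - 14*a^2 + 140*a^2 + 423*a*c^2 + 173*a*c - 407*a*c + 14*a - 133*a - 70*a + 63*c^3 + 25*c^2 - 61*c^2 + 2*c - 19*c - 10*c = 126*a^2 - 189*a + 63*c^3 + c^2*(423*a - 36) + c*(-126*a^2 - 234*a - 27)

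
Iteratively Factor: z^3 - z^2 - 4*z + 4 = (z + 2)*(z^2 - 3*z + 2) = (z - 2)*(z + 2)*(z - 1)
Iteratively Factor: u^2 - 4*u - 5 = (u + 1)*(u - 5)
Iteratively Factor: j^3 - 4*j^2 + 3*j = (j - 3)*(j^2 - j) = j*(j - 3)*(j - 1)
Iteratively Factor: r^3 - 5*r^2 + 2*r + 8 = (r - 2)*(r^2 - 3*r - 4) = (r - 4)*(r - 2)*(r + 1)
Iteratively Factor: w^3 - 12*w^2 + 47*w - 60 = (w - 3)*(w^2 - 9*w + 20) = (w - 4)*(w - 3)*(w - 5)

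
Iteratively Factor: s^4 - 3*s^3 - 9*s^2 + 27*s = (s - 3)*(s^3 - 9*s) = s*(s - 3)*(s^2 - 9) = s*(s - 3)^2*(s + 3)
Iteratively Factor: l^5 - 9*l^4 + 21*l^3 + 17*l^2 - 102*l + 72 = (l - 3)*(l^4 - 6*l^3 + 3*l^2 + 26*l - 24) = (l - 3)*(l - 1)*(l^3 - 5*l^2 - 2*l + 24) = (l - 3)^2*(l - 1)*(l^2 - 2*l - 8) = (l - 3)^2*(l - 1)*(l + 2)*(l - 4)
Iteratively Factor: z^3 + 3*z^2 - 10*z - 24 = (z - 3)*(z^2 + 6*z + 8) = (z - 3)*(z + 2)*(z + 4)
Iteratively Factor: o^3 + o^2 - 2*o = (o)*(o^2 + o - 2) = o*(o + 2)*(o - 1)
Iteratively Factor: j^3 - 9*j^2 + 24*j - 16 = (j - 1)*(j^2 - 8*j + 16) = (j - 4)*(j - 1)*(j - 4)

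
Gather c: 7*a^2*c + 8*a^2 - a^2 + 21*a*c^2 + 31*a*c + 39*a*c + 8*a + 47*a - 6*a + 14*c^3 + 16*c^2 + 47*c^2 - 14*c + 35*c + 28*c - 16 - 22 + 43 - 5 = 7*a^2 + 49*a + 14*c^3 + c^2*(21*a + 63) + c*(7*a^2 + 70*a + 49)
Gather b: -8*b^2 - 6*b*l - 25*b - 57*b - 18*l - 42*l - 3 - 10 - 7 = -8*b^2 + b*(-6*l - 82) - 60*l - 20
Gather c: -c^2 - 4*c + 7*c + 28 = -c^2 + 3*c + 28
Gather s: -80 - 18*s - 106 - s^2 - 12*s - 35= -s^2 - 30*s - 221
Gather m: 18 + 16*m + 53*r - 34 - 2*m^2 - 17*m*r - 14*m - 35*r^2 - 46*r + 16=-2*m^2 + m*(2 - 17*r) - 35*r^2 + 7*r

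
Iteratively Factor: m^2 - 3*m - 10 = (m - 5)*(m + 2)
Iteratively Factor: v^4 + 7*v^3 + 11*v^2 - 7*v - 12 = (v + 3)*(v^3 + 4*v^2 - v - 4) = (v + 1)*(v + 3)*(v^2 + 3*v - 4) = (v - 1)*(v + 1)*(v + 3)*(v + 4)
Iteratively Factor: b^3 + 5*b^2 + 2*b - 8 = (b + 4)*(b^2 + b - 2) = (b + 2)*(b + 4)*(b - 1)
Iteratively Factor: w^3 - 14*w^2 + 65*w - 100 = (w - 5)*(w^2 - 9*w + 20) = (w - 5)*(w - 4)*(w - 5)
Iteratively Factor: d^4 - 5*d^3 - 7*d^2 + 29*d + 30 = (d - 3)*(d^3 - 2*d^2 - 13*d - 10) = (d - 5)*(d - 3)*(d^2 + 3*d + 2) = (d - 5)*(d - 3)*(d + 1)*(d + 2)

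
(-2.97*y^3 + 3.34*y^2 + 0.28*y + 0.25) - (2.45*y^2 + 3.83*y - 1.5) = -2.97*y^3 + 0.89*y^2 - 3.55*y + 1.75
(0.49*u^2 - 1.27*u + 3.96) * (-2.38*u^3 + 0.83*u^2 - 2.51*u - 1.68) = -1.1662*u^5 + 3.4293*u^4 - 11.7088*u^3 + 5.6513*u^2 - 7.806*u - 6.6528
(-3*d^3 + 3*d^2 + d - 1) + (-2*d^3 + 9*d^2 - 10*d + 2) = -5*d^3 + 12*d^2 - 9*d + 1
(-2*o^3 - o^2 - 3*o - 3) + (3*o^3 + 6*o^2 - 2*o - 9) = o^3 + 5*o^2 - 5*o - 12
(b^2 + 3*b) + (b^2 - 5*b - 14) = 2*b^2 - 2*b - 14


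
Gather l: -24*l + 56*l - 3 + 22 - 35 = 32*l - 16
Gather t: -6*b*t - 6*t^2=-6*b*t - 6*t^2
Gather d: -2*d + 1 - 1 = -2*d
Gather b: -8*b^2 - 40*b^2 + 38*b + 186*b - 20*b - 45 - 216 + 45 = -48*b^2 + 204*b - 216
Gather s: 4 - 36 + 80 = 48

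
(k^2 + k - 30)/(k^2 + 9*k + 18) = (k - 5)/(k + 3)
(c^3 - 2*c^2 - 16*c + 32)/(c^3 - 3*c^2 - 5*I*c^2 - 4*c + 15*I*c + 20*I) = (c^2 + 2*c - 8)/(c^2 + c*(1 - 5*I) - 5*I)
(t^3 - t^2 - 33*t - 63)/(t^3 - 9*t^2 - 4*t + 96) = (t^2 - 4*t - 21)/(t^2 - 12*t + 32)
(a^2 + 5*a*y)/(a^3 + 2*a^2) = (a + 5*y)/(a*(a + 2))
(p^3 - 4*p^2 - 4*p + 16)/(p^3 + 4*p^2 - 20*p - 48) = (p - 2)/(p + 6)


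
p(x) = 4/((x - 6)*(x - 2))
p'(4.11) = -0.06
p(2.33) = -3.30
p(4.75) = -1.16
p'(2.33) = 9.11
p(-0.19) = 0.30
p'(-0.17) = 0.19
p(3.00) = -1.33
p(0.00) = 0.33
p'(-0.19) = 0.18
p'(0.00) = 0.22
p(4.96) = -1.30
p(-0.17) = 0.30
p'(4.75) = -0.51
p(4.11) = -1.00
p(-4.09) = 0.07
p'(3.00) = 0.89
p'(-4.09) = 0.02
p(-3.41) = 0.08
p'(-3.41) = 0.02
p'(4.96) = -0.81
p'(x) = -4/((x - 6)*(x - 2)^2) - 4/((x - 6)^2*(x - 2)) = 8*(4 - x)/(x^4 - 16*x^3 + 88*x^2 - 192*x + 144)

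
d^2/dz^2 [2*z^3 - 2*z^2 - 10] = 12*z - 4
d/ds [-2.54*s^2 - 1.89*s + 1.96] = -5.08*s - 1.89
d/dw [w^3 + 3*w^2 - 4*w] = 3*w^2 + 6*w - 4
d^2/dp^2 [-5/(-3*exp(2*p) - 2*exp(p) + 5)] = 10*(4*(3*exp(p) + 1)^2*exp(p) - (6*exp(p) + 1)*(3*exp(2*p) + 2*exp(p) - 5))*exp(p)/(3*exp(2*p) + 2*exp(p) - 5)^3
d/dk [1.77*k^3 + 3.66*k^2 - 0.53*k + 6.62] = 5.31*k^2 + 7.32*k - 0.53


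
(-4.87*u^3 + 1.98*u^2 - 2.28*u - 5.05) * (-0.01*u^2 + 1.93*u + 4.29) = 0.0487*u^5 - 9.4189*u^4 - 17.0481*u^3 + 4.1443*u^2 - 19.5277*u - 21.6645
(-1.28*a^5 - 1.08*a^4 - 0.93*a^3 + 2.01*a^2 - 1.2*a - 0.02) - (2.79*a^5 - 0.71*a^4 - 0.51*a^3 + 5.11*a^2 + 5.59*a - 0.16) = -4.07*a^5 - 0.37*a^4 - 0.42*a^3 - 3.1*a^2 - 6.79*a + 0.14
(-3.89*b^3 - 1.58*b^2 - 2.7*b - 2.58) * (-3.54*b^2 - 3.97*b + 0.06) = 13.7706*b^5 + 21.0365*b^4 + 15.5972*b^3 + 19.7574*b^2 + 10.0806*b - 0.1548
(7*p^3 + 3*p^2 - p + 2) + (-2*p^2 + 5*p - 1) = 7*p^3 + p^2 + 4*p + 1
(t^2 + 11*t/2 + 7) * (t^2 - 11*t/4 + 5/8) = t^4 + 11*t^3/4 - 15*t^2/2 - 253*t/16 + 35/8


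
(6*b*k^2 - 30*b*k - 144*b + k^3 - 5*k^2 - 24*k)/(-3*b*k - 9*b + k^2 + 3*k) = (-6*b*k + 48*b - k^2 + 8*k)/(3*b - k)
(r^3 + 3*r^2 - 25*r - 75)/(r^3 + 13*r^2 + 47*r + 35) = (r^2 - 2*r - 15)/(r^2 + 8*r + 7)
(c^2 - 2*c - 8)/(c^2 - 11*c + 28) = (c + 2)/(c - 7)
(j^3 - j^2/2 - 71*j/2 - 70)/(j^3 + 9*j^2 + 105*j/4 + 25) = 2*(j - 7)/(2*j + 5)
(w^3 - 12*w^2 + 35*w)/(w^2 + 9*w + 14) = w*(w^2 - 12*w + 35)/(w^2 + 9*w + 14)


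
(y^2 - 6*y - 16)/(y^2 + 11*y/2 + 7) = 2*(y - 8)/(2*y + 7)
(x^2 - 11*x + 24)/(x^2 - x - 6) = (x - 8)/(x + 2)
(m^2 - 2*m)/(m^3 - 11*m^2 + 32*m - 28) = m/(m^2 - 9*m + 14)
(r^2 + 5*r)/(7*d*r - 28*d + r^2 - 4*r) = r*(r + 5)/(7*d*r - 28*d + r^2 - 4*r)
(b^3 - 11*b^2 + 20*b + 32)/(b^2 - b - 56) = (b^2 - 3*b - 4)/(b + 7)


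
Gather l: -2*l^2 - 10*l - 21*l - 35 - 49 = -2*l^2 - 31*l - 84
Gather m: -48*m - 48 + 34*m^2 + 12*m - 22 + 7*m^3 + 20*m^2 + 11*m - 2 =7*m^3 + 54*m^2 - 25*m - 72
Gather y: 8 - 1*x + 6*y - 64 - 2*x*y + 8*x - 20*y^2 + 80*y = 7*x - 20*y^2 + y*(86 - 2*x) - 56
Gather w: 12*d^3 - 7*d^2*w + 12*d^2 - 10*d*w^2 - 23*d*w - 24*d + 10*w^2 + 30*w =12*d^3 + 12*d^2 - 24*d + w^2*(10 - 10*d) + w*(-7*d^2 - 23*d + 30)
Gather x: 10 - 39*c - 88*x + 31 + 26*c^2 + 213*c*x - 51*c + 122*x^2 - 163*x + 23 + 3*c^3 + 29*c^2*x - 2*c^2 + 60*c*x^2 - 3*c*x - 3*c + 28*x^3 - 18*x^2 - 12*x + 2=3*c^3 + 24*c^2 - 93*c + 28*x^3 + x^2*(60*c + 104) + x*(29*c^2 + 210*c - 263) + 66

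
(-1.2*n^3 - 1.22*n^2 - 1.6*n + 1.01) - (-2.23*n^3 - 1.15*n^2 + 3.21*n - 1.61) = 1.03*n^3 - 0.0700000000000001*n^2 - 4.81*n + 2.62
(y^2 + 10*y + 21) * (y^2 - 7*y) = y^4 + 3*y^3 - 49*y^2 - 147*y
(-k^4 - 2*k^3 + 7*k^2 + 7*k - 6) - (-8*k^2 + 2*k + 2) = -k^4 - 2*k^3 + 15*k^2 + 5*k - 8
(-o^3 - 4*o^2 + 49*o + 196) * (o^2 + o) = -o^5 - 5*o^4 + 45*o^3 + 245*o^2 + 196*o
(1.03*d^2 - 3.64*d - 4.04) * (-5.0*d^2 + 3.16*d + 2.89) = -5.15*d^4 + 21.4548*d^3 + 11.6743*d^2 - 23.286*d - 11.6756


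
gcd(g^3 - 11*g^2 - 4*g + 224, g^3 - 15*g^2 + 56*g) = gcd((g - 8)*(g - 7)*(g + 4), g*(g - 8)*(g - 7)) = g^2 - 15*g + 56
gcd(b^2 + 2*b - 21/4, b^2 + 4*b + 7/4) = b + 7/2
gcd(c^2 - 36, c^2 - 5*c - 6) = c - 6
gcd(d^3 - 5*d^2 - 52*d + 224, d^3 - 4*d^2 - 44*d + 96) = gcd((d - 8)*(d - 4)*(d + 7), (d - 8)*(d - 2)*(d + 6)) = d - 8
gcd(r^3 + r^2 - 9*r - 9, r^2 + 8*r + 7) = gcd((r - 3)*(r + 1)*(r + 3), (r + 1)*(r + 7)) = r + 1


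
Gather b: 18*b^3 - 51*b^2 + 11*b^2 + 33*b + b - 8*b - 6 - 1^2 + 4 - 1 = 18*b^3 - 40*b^2 + 26*b - 4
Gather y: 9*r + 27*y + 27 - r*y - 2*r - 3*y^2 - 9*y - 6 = 7*r - 3*y^2 + y*(18 - r) + 21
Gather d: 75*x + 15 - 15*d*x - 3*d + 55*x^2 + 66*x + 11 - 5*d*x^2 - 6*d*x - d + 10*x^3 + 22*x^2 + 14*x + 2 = d*(-5*x^2 - 21*x - 4) + 10*x^3 + 77*x^2 + 155*x + 28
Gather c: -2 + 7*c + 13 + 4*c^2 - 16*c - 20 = 4*c^2 - 9*c - 9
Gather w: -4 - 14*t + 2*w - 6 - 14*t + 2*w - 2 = -28*t + 4*w - 12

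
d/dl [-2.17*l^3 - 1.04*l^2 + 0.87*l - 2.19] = -6.51*l^2 - 2.08*l + 0.87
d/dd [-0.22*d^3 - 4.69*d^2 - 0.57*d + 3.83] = -0.66*d^2 - 9.38*d - 0.57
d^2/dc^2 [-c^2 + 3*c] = -2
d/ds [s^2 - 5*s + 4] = 2*s - 5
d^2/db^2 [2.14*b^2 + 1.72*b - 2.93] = 4.28000000000000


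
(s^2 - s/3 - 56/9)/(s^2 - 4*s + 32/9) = (3*s + 7)/(3*s - 4)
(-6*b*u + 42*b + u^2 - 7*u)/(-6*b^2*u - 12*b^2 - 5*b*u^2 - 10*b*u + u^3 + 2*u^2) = (u - 7)/(b*u + 2*b + u^2 + 2*u)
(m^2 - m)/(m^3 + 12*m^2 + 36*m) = (m - 1)/(m^2 + 12*m + 36)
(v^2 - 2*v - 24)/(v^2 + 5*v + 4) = (v - 6)/(v + 1)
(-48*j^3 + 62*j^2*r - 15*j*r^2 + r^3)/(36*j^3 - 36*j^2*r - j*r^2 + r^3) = (-8*j + r)/(6*j + r)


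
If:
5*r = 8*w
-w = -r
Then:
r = 0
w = 0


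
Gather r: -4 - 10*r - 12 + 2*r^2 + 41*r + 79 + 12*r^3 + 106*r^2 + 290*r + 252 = 12*r^3 + 108*r^2 + 321*r + 315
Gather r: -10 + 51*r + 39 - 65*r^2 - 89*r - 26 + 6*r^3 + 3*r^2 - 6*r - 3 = 6*r^3 - 62*r^2 - 44*r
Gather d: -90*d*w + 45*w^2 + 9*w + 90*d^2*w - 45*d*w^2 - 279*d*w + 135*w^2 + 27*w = 90*d^2*w + d*(-45*w^2 - 369*w) + 180*w^2 + 36*w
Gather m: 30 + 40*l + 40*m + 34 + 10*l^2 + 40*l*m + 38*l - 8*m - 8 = 10*l^2 + 78*l + m*(40*l + 32) + 56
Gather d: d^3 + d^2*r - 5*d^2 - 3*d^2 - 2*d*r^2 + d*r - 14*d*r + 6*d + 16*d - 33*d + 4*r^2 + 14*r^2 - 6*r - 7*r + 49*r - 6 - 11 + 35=d^3 + d^2*(r - 8) + d*(-2*r^2 - 13*r - 11) + 18*r^2 + 36*r + 18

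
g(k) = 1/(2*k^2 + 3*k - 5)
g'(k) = (-4*k - 3)/(2*k^2 + 3*k - 5)^2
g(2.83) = 0.05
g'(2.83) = -0.04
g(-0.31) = -0.17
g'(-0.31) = -0.05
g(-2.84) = 0.38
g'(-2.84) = 1.23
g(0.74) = -0.59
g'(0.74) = -2.10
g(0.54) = -0.36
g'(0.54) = -0.66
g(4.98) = 0.02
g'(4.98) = -0.01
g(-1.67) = -0.23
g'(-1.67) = 0.19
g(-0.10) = -0.19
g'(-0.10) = -0.09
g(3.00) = 0.05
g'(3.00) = -0.03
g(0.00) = -0.20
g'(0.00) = -0.12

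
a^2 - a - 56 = (a - 8)*(a + 7)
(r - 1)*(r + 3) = r^2 + 2*r - 3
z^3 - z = z*(z - 1)*(z + 1)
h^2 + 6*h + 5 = (h + 1)*(h + 5)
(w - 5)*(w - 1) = w^2 - 6*w + 5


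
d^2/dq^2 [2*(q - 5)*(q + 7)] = 4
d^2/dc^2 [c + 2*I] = 0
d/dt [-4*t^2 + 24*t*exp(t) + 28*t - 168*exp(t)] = 24*t*exp(t) - 8*t - 144*exp(t) + 28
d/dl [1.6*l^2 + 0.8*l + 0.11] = 3.2*l + 0.8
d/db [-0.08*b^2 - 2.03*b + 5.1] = -0.16*b - 2.03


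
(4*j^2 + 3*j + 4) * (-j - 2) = -4*j^3 - 11*j^2 - 10*j - 8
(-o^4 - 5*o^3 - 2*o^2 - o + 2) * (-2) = 2*o^4 + 10*o^3 + 4*o^2 + 2*o - 4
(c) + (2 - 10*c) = 2 - 9*c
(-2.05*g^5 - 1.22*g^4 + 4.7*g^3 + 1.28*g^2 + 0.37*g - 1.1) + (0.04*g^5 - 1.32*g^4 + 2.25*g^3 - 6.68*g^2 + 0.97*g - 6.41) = -2.01*g^5 - 2.54*g^4 + 6.95*g^3 - 5.4*g^2 + 1.34*g - 7.51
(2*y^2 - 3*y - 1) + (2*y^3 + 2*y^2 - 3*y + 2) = 2*y^3 + 4*y^2 - 6*y + 1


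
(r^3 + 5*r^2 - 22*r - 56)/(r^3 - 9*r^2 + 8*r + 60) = (r^2 + 3*r - 28)/(r^2 - 11*r + 30)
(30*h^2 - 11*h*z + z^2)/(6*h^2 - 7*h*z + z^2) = (-5*h + z)/(-h + z)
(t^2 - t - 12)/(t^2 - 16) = (t + 3)/(t + 4)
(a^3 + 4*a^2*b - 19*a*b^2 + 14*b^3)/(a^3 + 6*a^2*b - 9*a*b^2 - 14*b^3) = (a - b)/(a + b)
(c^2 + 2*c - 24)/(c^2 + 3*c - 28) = (c + 6)/(c + 7)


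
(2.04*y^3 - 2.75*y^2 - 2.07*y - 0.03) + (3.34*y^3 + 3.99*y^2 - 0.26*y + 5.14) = 5.38*y^3 + 1.24*y^2 - 2.33*y + 5.11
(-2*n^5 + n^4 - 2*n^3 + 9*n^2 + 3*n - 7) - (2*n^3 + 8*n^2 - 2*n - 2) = -2*n^5 + n^4 - 4*n^3 + n^2 + 5*n - 5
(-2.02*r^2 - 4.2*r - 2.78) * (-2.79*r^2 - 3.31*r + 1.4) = 5.6358*r^4 + 18.4042*r^3 + 18.8302*r^2 + 3.3218*r - 3.892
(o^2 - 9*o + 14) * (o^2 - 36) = o^4 - 9*o^3 - 22*o^2 + 324*o - 504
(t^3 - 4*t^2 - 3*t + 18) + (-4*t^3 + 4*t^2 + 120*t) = -3*t^3 + 117*t + 18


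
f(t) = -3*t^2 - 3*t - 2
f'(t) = -6*t - 3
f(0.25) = -2.94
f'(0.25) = -4.50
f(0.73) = -5.79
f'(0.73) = -7.38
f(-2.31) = -11.08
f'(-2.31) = 10.86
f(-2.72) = -16.04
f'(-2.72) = 13.32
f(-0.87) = -1.66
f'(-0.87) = 2.22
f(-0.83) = -1.58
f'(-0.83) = 1.98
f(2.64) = -30.83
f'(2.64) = -18.84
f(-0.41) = -1.27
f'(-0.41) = -0.54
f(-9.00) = -218.00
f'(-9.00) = 51.00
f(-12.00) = -398.00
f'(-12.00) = 69.00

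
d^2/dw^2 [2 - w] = 0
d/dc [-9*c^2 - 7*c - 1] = -18*c - 7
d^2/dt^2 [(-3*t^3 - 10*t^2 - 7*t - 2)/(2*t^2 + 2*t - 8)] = 6*(-2*t^3 - 15*t^2 - 39*t - 33)/(t^6 + 3*t^5 - 9*t^4 - 23*t^3 + 36*t^2 + 48*t - 64)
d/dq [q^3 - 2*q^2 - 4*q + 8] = 3*q^2 - 4*q - 4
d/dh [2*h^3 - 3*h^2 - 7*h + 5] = 6*h^2 - 6*h - 7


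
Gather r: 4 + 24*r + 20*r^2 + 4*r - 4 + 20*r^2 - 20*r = 40*r^2 + 8*r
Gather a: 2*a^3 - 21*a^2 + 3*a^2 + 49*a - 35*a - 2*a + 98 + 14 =2*a^3 - 18*a^2 + 12*a + 112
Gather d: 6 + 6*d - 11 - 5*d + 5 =d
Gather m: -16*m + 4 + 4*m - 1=3 - 12*m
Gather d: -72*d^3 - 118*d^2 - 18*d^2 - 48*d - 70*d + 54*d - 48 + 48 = -72*d^3 - 136*d^2 - 64*d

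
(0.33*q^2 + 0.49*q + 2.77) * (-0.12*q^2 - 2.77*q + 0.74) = -0.0396*q^4 - 0.9729*q^3 - 1.4455*q^2 - 7.3103*q + 2.0498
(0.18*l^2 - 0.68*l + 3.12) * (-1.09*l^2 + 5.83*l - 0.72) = -0.1962*l^4 + 1.7906*l^3 - 7.4948*l^2 + 18.6792*l - 2.2464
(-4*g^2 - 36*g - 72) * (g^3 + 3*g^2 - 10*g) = -4*g^5 - 48*g^4 - 140*g^3 + 144*g^2 + 720*g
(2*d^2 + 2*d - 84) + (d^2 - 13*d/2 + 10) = 3*d^2 - 9*d/2 - 74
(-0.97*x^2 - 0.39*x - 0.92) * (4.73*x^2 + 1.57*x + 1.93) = -4.5881*x^4 - 3.3676*x^3 - 6.836*x^2 - 2.1971*x - 1.7756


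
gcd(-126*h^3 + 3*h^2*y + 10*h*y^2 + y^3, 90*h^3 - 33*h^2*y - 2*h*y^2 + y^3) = -18*h^2 + 3*h*y + y^2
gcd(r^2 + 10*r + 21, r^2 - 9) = r + 3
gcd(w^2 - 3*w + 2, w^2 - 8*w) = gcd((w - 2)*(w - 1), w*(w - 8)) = 1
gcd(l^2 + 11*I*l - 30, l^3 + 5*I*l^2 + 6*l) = l + 6*I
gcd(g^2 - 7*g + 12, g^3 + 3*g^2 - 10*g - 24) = g - 3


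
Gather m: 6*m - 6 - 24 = 6*m - 30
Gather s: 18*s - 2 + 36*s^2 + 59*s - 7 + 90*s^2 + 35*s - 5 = 126*s^2 + 112*s - 14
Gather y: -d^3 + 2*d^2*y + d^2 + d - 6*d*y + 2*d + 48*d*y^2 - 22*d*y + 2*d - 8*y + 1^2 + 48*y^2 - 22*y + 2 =-d^3 + d^2 + 5*d + y^2*(48*d + 48) + y*(2*d^2 - 28*d - 30) + 3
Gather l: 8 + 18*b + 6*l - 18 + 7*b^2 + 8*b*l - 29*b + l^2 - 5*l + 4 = 7*b^2 - 11*b + l^2 + l*(8*b + 1) - 6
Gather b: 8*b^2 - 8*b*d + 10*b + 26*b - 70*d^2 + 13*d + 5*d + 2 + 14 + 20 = 8*b^2 + b*(36 - 8*d) - 70*d^2 + 18*d + 36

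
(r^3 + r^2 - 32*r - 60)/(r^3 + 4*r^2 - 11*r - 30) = (r - 6)/(r - 3)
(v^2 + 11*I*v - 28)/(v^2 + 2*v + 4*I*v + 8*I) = (v + 7*I)/(v + 2)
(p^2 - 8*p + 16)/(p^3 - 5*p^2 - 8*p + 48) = 1/(p + 3)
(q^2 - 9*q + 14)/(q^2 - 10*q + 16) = (q - 7)/(q - 8)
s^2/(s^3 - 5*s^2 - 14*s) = s/(s^2 - 5*s - 14)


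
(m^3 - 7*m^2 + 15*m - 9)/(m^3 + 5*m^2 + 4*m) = (m^3 - 7*m^2 + 15*m - 9)/(m*(m^2 + 5*m + 4))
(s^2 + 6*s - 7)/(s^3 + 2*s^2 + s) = (s^2 + 6*s - 7)/(s*(s^2 + 2*s + 1))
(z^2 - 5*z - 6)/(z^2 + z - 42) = (z + 1)/(z + 7)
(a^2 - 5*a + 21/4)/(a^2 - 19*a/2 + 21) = (a - 3/2)/(a - 6)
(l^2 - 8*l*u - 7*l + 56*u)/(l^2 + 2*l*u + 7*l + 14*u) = (l^2 - 8*l*u - 7*l + 56*u)/(l^2 + 2*l*u + 7*l + 14*u)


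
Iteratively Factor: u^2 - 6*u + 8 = (u - 4)*(u - 2)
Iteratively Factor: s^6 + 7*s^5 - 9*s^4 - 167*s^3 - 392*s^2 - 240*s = (s - 5)*(s^5 + 12*s^4 + 51*s^3 + 88*s^2 + 48*s) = (s - 5)*(s + 4)*(s^4 + 8*s^3 + 19*s^2 + 12*s) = (s - 5)*(s + 4)^2*(s^3 + 4*s^2 + 3*s) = (s - 5)*(s + 1)*(s + 4)^2*(s^2 + 3*s) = s*(s - 5)*(s + 1)*(s + 4)^2*(s + 3)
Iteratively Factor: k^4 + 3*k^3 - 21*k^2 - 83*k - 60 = (k + 3)*(k^3 - 21*k - 20) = (k + 3)*(k + 4)*(k^2 - 4*k - 5) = (k + 1)*(k + 3)*(k + 4)*(k - 5)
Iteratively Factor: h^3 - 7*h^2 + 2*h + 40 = (h + 2)*(h^2 - 9*h + 20) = (h - 5)*(h + 2)*(h - 4)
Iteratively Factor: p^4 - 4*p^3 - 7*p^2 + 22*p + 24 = (p - 4)*(p^3 - 7*p - 6) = (p - 4)*(p - 3)*(p^2 + 3*p + 2) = (p - 4)*(p - 3)*(p + 2)*(p + 1)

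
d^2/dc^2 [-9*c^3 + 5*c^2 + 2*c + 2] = 10 - 54*c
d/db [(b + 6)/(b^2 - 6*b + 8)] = (b^2 - 6*b - 2*(b - 3)*(b + 6) + 8)/(b^2 - 6*b + 8)^2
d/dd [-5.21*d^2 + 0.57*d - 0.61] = 0.57 - 10.42*d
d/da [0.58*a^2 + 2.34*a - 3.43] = 1.16*a + 2.34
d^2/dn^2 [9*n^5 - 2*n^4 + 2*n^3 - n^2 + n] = 180*n^3 - 24*n^2 + 12*n - 2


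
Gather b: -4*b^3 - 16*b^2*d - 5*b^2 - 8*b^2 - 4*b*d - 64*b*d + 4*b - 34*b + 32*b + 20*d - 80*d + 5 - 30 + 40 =-4*b^3 + b^2*(-16*d - 13) + b*(2 - 68*d) - 60*d + 15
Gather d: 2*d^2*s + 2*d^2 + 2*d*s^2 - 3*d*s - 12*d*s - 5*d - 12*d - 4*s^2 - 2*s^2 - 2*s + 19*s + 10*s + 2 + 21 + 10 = d^2*(2*s + 2) + d*(2*s^2 - 15*s - 17) - 6*s^2 + 27*s + 33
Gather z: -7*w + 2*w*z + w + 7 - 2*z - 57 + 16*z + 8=-6*w + z*(2*w + 14) - 42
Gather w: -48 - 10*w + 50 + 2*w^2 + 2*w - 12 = 2*w^2 - 8*w - 10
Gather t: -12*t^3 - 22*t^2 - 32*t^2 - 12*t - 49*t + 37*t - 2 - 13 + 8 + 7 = -12*t^3 - 54*t^2 - 24*t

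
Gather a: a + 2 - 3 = a - 1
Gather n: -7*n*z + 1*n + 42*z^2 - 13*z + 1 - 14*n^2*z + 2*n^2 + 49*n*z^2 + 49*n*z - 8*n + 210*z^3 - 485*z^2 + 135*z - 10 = n^2*(2 - 14*z) + n*(49*z^2 + 42*z - 7) + 210*z^3 - 443*z^2 + 122*z - 9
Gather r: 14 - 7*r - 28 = -7*r - 14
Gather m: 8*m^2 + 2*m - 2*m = 8*m^2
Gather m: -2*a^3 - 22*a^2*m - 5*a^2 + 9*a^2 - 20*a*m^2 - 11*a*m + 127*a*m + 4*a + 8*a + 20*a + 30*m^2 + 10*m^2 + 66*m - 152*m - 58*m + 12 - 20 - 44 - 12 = -2*a^3 + 4*a^2 + 32*a + m^2*(40 - 20*a) + m*(-22*a^2 + 116*a - 144) - 64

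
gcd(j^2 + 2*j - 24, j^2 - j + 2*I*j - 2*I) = 1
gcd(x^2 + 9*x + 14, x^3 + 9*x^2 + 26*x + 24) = x + 2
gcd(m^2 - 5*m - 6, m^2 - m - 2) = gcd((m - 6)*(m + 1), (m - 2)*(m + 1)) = m + 1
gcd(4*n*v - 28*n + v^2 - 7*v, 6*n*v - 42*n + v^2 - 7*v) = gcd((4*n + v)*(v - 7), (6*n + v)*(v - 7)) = v - 7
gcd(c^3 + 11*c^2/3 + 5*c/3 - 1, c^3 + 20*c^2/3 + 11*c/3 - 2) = c^2 + 2*c/3 - 1/3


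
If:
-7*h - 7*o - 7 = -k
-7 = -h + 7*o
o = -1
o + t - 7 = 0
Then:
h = 0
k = 0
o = -1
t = 8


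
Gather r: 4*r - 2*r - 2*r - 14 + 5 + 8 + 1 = 0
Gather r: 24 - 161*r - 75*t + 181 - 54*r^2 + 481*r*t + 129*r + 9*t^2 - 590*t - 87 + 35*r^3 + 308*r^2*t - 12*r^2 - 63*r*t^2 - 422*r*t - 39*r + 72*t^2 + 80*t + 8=35*r^3 + r^2*(308*t - 66) + r*(-63*t^2 + 59*t - 71) + 81*t^2 - 585*t + 126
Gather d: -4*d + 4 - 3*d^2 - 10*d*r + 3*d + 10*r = -3*d^2 + d*(-10*r - 1) + 10*r + 4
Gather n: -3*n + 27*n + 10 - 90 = 24*n - 80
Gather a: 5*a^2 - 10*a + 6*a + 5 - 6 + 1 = 5*a^2 - 4*a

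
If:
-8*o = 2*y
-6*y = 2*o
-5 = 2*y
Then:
No Solution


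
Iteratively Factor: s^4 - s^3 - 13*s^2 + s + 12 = (s - 1)*(s^3 - 13*s - 12) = (s - 1)*(s + 1)*(s^2 - s - 12) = (s - 4)*(s - 1)*(s + 1)*(s + 3)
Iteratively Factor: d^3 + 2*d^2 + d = (d)*(d^2 + 2*d + 1) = d*(d + 1)*(d + 1)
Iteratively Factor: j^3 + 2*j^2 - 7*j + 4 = (j - 1)*(j^2 + 3*j - 4) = (j - 1)^2*(j + 4)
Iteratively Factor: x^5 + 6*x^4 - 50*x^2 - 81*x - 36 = (x - 3)*(x^4 + 9*x^3 + 27*x^2 + 31*x + 12) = (x - 3)*(x + 3)*(x^3 + 6*x^2 + 9*x + 4) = (x - 3)*(x + 1)*(x + 3)*(x^2 + 5*x + 4) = (x - 3)*(x + 1)*(x + 3)*(x + 4)*(x + 1)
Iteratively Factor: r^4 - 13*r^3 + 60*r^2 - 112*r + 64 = (r - 4)*(r^3 - 9*r^2 + 24*r - 16) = (r - 4)*(r - 1)*(r^2 - 8*r + 16) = (r - 4)^2*(r - 1)*(r - 4)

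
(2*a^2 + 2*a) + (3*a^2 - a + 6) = 5*a^2 + a + 6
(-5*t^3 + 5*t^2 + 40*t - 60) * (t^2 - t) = -5*t^5 + 10*t^4 + 35*t^3 - 100*t^2 + 60*t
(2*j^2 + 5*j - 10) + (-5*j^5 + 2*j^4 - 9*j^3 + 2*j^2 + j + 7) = -5*j^5 + 2*j^4 - 9*j^3 + 4*j^2 + 6*j - 3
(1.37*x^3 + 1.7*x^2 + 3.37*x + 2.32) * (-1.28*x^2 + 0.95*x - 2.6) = -1.7536*x^5 - 0.8745*x^4 - 6.2606*x^3 - 4.1881*x^2 - 6.558*x - 6.032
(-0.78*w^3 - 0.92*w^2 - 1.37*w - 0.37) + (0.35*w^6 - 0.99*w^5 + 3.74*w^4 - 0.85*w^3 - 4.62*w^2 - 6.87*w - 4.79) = 0.35*w^6 - 0.99*w^5 + 3.74*w^4 - 1.63*w^3 - 5.54*w^2 - 8.24*w - 5.16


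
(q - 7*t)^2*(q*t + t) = q^3*t - 14*q^2*t^2 + q^2*t + 49*q*t^3 - 14*q*t^2 + 49*t^3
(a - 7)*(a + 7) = a^2 - 49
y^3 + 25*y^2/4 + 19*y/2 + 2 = (y + 1/4)*(y + 2)*(y + 4)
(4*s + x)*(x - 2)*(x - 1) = 4*s*x^2 - 12*s*x + 8*s + x^3 - 3*x^2 + 2*x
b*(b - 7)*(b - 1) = b^3 - 8*b^2 + 7*b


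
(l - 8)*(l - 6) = l^2 - 14*l + 48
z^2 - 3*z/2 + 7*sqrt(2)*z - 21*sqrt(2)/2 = (z - 3/2)*(z + 7*sqrt(2))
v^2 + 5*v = v*(v + 5)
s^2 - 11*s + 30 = (s - 6)*(s - 5)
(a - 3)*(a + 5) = a^2 + 2*a - 15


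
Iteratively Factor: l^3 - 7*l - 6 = (l + 1)*(l^2 - l - 6) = (l + 1)*(l + 2)*(l - 3)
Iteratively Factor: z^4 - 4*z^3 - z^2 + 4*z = (z - 4)*(z^3 - z) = (z - 4)*(z - 1)*(z^2 + z) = z*(z - 4)*(z - 1)*(z + 1)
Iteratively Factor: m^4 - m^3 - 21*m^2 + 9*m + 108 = (m + 3)*(m^3 - 4*m^2 - 9*m + 36) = (m - 3)*(m + 3)*(m^2 - m - 12) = (m - 3)*(m + 3)^2*(m - 4)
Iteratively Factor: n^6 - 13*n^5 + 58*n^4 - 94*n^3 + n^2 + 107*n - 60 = (n + 1)*(n^5 - 14*n^4 + 72*n^3 - 166*n^2 + 167*n - 60) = (n - 1)*(n + 1)*(n^4 - 13*n^3 + 59*n^2 - 107*n + 60) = (n - 3)*(n - 1)*(n + 1)*(n^3 - 10*n^2 + 29*n - 20) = (n - 5)*(n - 3)*(n - 1)*(n + 1)*(n^2 - 5*n + 4) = (n - 5)*(n - 3)*(n - 1)^2*(n + 1)*(n - 4)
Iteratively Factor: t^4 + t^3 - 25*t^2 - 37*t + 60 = (t + 3)*(t^3 - 2*t^2 - 19*t + 20) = (t - 1)*(t + 3)*(t^2 - t - 20) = (t - 1)*(t + 3)*(t + 4)*(t - 5)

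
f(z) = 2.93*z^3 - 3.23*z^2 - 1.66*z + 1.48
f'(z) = 8.79*z^2 - 6.46*z - 1.66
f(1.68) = 3.47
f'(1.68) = 12.30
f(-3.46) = -152.81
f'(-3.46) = 125.92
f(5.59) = 403.07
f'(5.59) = 236.90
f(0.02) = 1.45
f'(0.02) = -1.79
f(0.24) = 0.94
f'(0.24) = -2.70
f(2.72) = 32.03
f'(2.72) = 45.80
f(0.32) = 0.71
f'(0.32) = -2.83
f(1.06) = -0.42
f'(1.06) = 1.37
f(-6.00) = -737.72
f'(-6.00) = 353.54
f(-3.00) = -101.72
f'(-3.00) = 96.83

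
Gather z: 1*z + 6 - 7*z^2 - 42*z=-7*z^2 - 41*z + 6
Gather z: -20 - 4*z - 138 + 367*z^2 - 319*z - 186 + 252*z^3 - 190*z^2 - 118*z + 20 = 252*z^3 + 177*z^2 - 441*z - 324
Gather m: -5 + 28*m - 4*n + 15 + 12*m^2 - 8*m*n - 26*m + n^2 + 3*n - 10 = 12*m^2 + m*(2 - 8*n) + n^2 - n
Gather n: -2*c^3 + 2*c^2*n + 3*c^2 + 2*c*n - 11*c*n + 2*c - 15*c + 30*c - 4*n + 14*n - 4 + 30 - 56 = -2*c^3 + 3*c^2 + 17*c + n*(2*c^2 - 9*c + 10) - 30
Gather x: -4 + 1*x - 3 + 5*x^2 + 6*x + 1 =5*x^2 + 7*x - 6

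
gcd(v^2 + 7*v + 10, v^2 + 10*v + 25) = v + 5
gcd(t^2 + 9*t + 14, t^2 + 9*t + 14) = t^2 + 9*t + 14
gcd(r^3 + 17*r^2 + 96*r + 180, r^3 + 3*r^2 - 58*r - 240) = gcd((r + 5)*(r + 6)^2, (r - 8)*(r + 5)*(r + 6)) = r^2 + 11*r + 30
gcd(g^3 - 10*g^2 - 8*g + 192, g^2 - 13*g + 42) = g - 6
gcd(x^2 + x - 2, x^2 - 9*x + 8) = x - 1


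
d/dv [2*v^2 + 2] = 4*v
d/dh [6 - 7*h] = -7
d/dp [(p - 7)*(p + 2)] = 2*p - 5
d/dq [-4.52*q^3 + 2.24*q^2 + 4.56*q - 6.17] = -13.56*q^2 + 4.48*q + 4.56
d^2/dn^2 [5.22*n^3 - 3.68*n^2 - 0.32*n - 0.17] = 31.32*n - 7.36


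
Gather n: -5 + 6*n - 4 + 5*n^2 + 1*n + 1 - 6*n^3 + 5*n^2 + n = -6*n^3 + 10*n^2 + 8*n - 8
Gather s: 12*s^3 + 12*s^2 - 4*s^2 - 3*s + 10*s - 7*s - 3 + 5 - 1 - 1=12*s^3 + 8*s^2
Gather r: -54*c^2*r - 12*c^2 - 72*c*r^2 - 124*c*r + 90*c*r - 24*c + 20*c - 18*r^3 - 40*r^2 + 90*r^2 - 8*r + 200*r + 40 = -12*c^2 - 4*c - 18*r^3 + r^2*(50 - 72*c) + r*(-54*c^2 - 34*c + 192) + 40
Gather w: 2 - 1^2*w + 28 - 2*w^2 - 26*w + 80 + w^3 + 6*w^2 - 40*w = w^3 + 4*w^2 - 67*w + 110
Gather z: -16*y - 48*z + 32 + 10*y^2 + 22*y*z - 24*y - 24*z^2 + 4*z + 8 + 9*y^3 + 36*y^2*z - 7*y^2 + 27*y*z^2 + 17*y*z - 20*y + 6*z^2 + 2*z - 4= 9*y^3 + 3*y^2 - 60*y + z^2*(27*y - 18) + z*(36*y^2 + 39*y - 42) + 36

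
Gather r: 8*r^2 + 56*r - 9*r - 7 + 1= 8*r^2 + 47*r - 6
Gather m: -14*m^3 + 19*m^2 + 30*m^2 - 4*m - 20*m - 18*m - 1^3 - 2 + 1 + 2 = -14*m^3 + 49*m^2 - 42*m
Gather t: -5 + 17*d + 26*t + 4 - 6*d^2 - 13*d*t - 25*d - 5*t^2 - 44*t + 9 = -6*d^2 - 8*d - 5*t^2 + t*(-13*d - 18) + 8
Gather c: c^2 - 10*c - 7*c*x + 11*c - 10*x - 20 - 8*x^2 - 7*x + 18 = c^2 + c*(1 - 7*x) - 8*x^2 - 17*x - 2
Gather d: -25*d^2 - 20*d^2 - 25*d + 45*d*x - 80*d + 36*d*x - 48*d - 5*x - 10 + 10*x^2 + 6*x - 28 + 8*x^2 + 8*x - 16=-45*d^2 + d*(81*x - 153) + 18*x^2 + 9*x - 54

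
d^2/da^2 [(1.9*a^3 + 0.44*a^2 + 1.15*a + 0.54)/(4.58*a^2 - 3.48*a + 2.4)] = (2.8421709430404e-14*a^4 + 66.5214320000001*a^3 - 56.268144*a^2 - 61.821216*a + 25.486272)/(96.071912*a^6 - 218.993616*a^5 + 317.426976*a^4 - 271.657152*a^3 + 166.33728*a^2 - 60.1344*a + 13.824)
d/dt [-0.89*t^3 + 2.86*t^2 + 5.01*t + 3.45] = -2.67*t^2 + 5.72*t + 5.01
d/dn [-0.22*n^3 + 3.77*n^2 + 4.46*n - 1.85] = -0.66*n^2 + 7.54*n + 4.46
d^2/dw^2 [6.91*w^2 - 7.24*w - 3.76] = 13.8200000000000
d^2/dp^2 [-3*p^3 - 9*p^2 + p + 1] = -18*p - 18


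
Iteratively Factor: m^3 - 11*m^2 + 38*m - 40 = (m - 4)*(m^2 - 7*m + 10) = (m - 5)*(m - 4)*(m - 2)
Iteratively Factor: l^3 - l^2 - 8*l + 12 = (l - 2)*(l^2 + l - 6) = (l - 2)^2*(l + 3)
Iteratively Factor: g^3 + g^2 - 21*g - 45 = (g + 3)*(g^2 - 2*g - 15) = (g - 5)*(g + 3)*(g + 3)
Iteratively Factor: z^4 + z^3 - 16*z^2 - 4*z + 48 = (z - 2)*(z^3 + 3*z^2 - 10*z - 24) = (z - 3)*(z - 2)*(z^2 + 6*z + 8) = (z - 3)*(z - 2)*(z + 4)*(z + 2)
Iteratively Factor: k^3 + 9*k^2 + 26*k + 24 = (k + 3)*(k^2 + 6*k + 8) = (k + 2)*(k + 3)*(k + 4)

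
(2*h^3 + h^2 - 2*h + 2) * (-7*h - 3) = -14*h^4 - 13*h^3 + 11*h^2 - 8*h - 6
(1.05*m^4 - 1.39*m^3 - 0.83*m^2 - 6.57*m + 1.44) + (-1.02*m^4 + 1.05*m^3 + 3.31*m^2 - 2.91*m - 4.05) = 0.03*m^4 - 0.34*m^3 + 2.48*m^2 - 9.48*m - 2.61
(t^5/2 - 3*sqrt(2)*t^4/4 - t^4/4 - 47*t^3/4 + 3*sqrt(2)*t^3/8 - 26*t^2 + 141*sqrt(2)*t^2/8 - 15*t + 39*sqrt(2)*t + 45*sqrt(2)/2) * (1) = t^5/2 - 3*sqrt(2)*t^4/4 - t^4/4 - 47*t^3/4 + 3*sqrt(2)*t^3/8 - 26*t^2 + 141*sqrt(2)*t^2/8 - 15*t + 39*sqrt(2)*t + 45*sqrt(2)/2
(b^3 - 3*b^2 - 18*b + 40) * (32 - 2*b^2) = -2*b^5 + 6*b^4 + 68*b^3 - 176*b^2 - 576*b + 1280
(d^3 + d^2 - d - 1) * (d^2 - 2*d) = d^5 - d^4 - 3*d^3 + d^2 + 2*d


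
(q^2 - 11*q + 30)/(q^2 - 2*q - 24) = (q - 5)/(q + 4)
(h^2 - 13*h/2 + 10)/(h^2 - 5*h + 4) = (h - 5/2)/(h - 1)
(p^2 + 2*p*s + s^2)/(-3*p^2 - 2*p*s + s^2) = (-p - s)/(3*p - s)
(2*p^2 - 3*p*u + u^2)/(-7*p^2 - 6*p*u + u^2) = (-2*p^2 + 3*p*u - u^2)/(7*p^2 + 6*p*u - u^2)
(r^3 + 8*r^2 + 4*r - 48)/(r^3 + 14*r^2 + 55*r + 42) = (r^2 + 2*r - 8)/(r^2 + 8*r + 7)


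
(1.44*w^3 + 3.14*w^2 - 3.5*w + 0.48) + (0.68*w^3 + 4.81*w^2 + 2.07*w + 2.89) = 2.12*w^3 + 7.95*w^2 - 1.43*w + 3.37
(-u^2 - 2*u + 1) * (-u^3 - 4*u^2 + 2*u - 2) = u^5 + 6*u^4 + 5*u^3 - 6*u^2 + 6*u - 2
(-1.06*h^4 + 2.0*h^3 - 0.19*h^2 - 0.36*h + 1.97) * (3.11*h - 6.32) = -3.2966*h^5 + 12.9192*h^4 - 13.2309*h^3 + 0.0812000000000002*h^2 + 8.4019*h - 12.4504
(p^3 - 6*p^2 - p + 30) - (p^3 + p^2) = -7*p^2 - p + 30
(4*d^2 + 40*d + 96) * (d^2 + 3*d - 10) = 4*d^4 + 52*d^3 + 176*d^2 - 112*d - 960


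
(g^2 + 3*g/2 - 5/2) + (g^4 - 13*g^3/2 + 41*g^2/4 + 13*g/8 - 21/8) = g^4 - 13*g^3/2 + 45*g^2/4 + 25*g/8 - 41/8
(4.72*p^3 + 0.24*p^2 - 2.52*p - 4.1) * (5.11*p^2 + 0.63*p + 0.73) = 24.1192*p^5 + 4.2*p^4 - 9.2804*p^3 - 22.3634*p^2 - 4.4226*p - 2.993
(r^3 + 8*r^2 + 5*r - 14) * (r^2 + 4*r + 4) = r^5 + 12*r^4 + 41*r^3 + 38*r^2 - 36*r - 56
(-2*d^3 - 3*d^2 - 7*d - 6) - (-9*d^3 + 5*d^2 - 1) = 7*d^3 - 8*d^2 - 7*d - 5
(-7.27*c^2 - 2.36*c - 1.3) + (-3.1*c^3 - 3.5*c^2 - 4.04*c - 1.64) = -3.1*c^3 - 10.77*c^2 - 6.4*c - 2.94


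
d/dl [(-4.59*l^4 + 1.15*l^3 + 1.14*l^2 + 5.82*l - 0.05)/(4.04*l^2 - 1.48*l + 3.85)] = (-37.0872*l^5 + 25.0256*l^4 - 74.09*l^3 - 11.9175*l^2 + 9.182*l + 22.333)/(16.3216*l^4 - 11.9584*l^3 + 33.2984*l^2 - 11.396*l + 14.8225)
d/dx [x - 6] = 1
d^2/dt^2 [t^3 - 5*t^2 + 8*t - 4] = 6*t - 10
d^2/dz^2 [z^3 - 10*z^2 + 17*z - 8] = 6*z - 20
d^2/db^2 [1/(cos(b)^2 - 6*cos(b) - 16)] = (8*sin(b)^4 - 204*sin(b)^2 - 147*cos(b) - 9*cos(3*b) - 12)/(2*(sin(b)^2 + 6*cos(b) + 15)^3)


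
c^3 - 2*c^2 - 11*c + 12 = (c - 4)*(c - 1)*(c + 3)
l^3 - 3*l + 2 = (l - 1)^2*(l + 2)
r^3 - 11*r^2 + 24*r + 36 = (r - 6)^2*(r + 1)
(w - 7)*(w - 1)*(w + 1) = w^3 - 7*w^2 - w + 7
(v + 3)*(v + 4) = v^2 + 7*v + 12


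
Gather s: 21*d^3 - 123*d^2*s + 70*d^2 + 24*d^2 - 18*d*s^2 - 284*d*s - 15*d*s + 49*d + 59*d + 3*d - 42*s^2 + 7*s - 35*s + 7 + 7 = 21*d^3 + 94*d^2 + 111*d + s^2*(-18*d - 42) + s*(-123*d^2 - 299*d - 28) + 14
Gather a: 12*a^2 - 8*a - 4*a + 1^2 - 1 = 12*a^2 - 12*a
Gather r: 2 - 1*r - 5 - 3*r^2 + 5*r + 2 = -3*r^2 + 4*r - 1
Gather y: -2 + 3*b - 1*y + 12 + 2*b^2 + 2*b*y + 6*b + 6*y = 2*b^2 + 9*b + y*(2*b + 5) + 10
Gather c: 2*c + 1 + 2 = 2*c + 3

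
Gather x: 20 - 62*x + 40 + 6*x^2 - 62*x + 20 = 6*x^2 - 124*x + 80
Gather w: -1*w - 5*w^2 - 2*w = -5*w^2 - 3*w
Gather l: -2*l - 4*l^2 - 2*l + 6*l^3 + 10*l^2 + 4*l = 6*l^3 + 6*l^2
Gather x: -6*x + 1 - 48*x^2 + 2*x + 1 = -48*x^2 - 4*x + 2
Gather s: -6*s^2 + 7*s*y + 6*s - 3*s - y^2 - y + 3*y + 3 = -6*s^2 + s*(7*y + 3) - y^2 + 2*y + 3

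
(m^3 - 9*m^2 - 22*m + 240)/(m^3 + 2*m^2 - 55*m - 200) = (m - 6)/(m + 5)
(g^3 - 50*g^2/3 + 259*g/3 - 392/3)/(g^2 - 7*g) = g - 29/3 + 56/(3*g)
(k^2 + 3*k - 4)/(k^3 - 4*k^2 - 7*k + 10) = (k + 4)/(k^2 - 3*k - 10)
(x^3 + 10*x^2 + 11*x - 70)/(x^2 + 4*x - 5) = (x^2 + 5*x - 14)/(x - 1)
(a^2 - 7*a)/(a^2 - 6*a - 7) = a/(a + 1)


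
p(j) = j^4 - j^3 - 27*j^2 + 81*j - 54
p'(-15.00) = -13284.00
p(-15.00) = 46656.00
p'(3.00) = 0.00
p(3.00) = 0.00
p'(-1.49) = 141.57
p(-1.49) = -226.40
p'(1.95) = -6.05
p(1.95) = 8.33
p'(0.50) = 53.75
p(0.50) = -20.31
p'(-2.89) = 115.45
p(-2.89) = -419.70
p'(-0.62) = 112.37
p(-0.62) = -114.21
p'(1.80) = -2.59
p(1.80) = 8.99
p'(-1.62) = 143.60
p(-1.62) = -244.94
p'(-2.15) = 143.48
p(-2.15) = -321.65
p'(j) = 4*j^3 - 3*j^2 - 54*j + 81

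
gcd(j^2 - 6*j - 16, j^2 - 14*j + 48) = j - 8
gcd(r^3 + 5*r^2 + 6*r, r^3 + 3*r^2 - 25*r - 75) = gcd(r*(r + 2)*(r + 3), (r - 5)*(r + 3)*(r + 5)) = r + 3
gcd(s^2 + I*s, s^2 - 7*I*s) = s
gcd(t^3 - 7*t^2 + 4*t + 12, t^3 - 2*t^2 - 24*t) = t - 6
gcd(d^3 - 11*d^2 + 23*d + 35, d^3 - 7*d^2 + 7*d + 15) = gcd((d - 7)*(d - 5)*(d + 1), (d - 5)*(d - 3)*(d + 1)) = d^2 - 4*d - 5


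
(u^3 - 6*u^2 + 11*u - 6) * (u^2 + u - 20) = u^5 - 5*u^4 - 15*u^3 + 125*u^2 - 226*u + 120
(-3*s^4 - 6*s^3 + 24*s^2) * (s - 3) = -3*s^5 + 3*s^4 + 42*s^3 - 72*s^2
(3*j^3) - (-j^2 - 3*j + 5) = 3*j^3 + j^2 + 3*j - 5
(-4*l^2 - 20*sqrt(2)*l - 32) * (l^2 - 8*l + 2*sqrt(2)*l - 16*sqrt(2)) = -4*l^4 - 28*sqrt(2)*l^3 + 32*l^3 - 112*l^2 + 224*sqrt(2)*l^2 - 64*sqrt(2)*l + 896*l + 512*sqrt(2)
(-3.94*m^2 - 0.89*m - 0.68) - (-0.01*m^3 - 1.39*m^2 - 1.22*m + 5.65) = 0.01*m^3 - 2.55*m^2 + 0.33*m - 6.33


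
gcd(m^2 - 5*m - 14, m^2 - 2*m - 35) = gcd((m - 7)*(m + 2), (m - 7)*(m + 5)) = m - 7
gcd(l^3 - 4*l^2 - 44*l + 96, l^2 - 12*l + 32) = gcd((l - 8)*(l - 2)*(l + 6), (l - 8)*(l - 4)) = l - 8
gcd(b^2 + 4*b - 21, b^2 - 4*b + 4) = 1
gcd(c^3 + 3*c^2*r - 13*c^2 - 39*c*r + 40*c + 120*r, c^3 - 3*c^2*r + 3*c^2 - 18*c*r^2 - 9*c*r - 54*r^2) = c + 3*r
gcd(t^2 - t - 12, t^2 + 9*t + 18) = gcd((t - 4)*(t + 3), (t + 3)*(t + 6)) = t + 3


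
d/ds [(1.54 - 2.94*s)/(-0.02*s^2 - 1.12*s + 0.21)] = (-0.0588*s^2 + 0.0615999999999999*s + 1.1074)/(0.0004*s^4 + 0.0448*s^3 + 1.246*s^2 - 0.4704*s + 0.0441)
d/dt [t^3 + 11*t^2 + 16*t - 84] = 3*t^2 + 22*t + 16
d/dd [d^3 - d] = 3*d^2 - 1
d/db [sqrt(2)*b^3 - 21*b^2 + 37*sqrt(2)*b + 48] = 3*sqrt(2)*b^2 - 42*b + 37*sqrt(2)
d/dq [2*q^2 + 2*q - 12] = 4*q + 2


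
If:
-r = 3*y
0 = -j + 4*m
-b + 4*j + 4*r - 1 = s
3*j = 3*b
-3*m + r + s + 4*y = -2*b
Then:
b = 44*y/17 + 4/17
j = 44*y/17 + 4/17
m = 11*y/17 + 1/17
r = -3*y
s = -72*y/17 - 5/17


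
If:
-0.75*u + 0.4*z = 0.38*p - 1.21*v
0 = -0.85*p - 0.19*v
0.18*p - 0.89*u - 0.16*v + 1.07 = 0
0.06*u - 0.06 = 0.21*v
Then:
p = -0.01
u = 1.19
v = 0.05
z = 2.06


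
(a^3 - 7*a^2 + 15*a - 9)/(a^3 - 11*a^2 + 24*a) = (a^2 - 4*a + 3)/(a*(a - 8))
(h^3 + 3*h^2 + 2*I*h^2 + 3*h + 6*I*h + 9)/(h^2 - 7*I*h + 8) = (h^3 + h^2*(3 + 2*I) + h*(3 + 6*I) + 9)/(h^2 - 7*I*h + 8)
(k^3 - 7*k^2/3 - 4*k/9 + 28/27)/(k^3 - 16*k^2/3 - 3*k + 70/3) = (k^2 - 4/9)/(k^2 - 3*k - 10)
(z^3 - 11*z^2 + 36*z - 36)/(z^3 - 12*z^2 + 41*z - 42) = (z - 6)/(z - 7)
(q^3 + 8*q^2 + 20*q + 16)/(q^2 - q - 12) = (q^3 + 8*q^2 + 20*q + 16)/(q^2 - q - 12)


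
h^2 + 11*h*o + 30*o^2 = (h + 5*o)*(h + 6*o)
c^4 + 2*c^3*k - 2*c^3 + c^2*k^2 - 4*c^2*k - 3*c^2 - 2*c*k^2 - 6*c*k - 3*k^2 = (c - 3)*(c + 1)*(c + k)^2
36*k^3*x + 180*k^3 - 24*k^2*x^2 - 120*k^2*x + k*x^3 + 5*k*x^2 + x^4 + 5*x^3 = (-3*k + x)*(-2*k + x)*(6*k + x)*(x + 5)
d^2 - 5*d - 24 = (d - 8)*(d + 3)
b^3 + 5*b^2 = b^2*(b + 5)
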